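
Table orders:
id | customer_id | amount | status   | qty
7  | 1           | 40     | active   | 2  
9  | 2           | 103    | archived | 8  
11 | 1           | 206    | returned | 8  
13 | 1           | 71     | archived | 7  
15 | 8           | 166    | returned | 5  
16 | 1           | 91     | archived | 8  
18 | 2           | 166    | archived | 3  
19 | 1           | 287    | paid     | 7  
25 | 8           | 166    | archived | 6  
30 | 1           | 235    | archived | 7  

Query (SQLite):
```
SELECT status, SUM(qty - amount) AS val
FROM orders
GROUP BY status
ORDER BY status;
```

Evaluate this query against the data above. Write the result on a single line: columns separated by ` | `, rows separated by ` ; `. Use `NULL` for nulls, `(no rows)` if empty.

active | -38 ; archived | -793 ; paid | -280 ; returned | -359

For each row compute qty - amount.
Group by status; take SUM of the expression per group.
  active: ids {7} → SUM(qty - amount)=-38
  archived: ids {9, 13, 16, 18, 25, 30} → SUM(qty - amount)=-793
  paid: ids {19} → SUM(qty - amount)=-280
  returned: ids {11, 15} → SUM(qty - amount)=-359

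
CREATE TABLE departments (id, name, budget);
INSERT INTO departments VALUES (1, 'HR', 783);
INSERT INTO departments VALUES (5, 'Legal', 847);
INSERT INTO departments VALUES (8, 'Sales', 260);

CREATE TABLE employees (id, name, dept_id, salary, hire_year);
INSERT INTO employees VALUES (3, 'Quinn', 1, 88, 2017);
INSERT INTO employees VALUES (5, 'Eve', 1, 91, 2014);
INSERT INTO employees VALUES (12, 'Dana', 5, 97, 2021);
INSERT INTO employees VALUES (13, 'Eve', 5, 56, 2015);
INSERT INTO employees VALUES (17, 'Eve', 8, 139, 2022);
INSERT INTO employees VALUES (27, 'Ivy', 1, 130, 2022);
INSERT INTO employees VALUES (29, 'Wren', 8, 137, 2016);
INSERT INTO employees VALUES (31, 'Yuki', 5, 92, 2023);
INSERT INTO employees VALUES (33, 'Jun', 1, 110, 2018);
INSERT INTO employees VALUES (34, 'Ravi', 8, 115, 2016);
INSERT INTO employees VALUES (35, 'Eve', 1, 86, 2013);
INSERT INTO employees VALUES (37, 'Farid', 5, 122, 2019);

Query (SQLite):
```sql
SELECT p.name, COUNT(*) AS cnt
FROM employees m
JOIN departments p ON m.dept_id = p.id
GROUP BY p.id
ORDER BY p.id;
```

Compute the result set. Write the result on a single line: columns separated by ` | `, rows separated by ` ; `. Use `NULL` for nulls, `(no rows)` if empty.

HR | 5 ; Legal | 4 ; Sales | 3

Join each employees row to its departments via dept_id.
Group joined rows by departments.id; compute COUNT(*) per group.
  1: ids {3, 5, 27, 33, 35} → COUNT(*)=5
  5: ids {12, 13, 31, 37} → COUNT(*)=4
  8: ids {17, 29, 34} → COUNT(*)=3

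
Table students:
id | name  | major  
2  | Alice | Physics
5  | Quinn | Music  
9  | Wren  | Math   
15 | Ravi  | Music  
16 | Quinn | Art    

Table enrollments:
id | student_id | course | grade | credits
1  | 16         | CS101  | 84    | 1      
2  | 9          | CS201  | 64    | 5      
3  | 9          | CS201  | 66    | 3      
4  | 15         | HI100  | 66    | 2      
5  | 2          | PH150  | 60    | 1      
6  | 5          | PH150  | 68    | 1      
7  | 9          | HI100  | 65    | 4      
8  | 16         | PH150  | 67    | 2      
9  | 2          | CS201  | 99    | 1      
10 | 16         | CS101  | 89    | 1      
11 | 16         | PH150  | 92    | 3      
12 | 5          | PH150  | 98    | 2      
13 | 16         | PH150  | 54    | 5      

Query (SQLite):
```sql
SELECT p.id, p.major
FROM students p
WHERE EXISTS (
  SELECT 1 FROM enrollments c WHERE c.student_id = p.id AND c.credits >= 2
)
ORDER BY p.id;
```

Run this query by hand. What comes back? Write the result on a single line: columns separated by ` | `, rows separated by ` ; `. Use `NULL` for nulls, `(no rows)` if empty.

5 | Music ; 9 | Math ; 15 | Music ; 16 | Art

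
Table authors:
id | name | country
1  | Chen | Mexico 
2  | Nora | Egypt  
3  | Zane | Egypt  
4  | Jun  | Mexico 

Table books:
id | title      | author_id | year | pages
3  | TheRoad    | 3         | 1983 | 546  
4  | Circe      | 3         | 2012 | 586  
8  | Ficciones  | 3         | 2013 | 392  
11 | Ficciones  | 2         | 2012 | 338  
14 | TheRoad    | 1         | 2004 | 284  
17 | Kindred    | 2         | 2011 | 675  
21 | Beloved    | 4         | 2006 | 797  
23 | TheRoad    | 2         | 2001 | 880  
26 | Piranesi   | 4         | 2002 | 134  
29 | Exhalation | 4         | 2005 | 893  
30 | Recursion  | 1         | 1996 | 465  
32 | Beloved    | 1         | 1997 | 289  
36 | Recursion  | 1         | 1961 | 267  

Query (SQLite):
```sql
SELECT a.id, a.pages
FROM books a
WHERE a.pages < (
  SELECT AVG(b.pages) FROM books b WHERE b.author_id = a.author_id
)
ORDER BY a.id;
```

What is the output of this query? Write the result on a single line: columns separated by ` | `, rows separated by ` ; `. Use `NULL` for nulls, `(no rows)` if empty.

8 | 392 ; 11 | 338 ; 14 | 284 ; 26 | 134 ; 32 | 289 ; 36 | 267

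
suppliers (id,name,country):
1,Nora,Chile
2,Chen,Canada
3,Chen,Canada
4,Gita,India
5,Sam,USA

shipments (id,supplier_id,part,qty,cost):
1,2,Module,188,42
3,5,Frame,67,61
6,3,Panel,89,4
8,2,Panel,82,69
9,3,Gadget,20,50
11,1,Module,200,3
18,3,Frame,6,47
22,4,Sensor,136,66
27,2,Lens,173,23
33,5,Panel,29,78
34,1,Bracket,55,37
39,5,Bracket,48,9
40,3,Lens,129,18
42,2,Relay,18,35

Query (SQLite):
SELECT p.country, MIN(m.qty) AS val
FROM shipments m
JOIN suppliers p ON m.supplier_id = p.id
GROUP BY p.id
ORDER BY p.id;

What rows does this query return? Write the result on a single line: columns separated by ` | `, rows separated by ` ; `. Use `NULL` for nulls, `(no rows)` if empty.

Join each shipments row to its suppliers via supplier_id.
Group joined rows by suppliers.id; compute MIN(m.qty) per group.
  1: ids {11, 34} → MIN(m.qty)=55
  2: ids {1, 8, 27, 42} → MIN(m.qty)=18
  3: ids {6, 9, 18, 40} → MIN(m.qty)=6
  4: ids {22} → MIN(m.qty)=136
  5: ids {3, 33, 39} → MIN(m.qty)=29

Chile | 55 ; Canada | 18 ; Canada | 6 ; India | 136 ; USA | 29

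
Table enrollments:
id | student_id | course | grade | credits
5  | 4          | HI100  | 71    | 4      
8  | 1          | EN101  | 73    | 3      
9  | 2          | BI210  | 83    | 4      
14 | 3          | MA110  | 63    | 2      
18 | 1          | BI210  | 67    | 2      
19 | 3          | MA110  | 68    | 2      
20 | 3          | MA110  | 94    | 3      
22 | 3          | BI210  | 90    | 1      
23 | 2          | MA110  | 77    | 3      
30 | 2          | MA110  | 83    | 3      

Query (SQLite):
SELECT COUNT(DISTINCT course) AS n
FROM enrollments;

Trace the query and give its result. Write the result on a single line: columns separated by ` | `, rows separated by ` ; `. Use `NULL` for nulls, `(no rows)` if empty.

4

Count distinct non-NULL course values.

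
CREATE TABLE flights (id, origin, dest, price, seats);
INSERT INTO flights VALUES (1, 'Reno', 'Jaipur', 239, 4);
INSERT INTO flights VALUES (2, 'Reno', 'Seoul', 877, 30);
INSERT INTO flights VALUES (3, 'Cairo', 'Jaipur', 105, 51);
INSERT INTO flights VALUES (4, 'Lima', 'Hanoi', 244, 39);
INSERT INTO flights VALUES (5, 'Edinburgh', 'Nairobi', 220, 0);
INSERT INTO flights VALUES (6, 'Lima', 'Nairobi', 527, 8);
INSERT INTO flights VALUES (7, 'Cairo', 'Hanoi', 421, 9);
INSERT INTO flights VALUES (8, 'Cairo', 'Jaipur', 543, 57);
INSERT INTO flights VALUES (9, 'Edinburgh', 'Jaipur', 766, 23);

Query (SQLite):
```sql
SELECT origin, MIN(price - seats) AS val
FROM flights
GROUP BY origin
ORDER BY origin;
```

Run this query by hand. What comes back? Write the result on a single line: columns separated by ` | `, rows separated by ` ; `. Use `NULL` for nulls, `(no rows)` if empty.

Cairo | 54 ; Edinburgh | 220 ; Lima | 205 ; Reno | 235

For each row compute price - seats.
Group by origin; take MIN of the expression per group.
  Cairo: ids {3, 7, 8} → MIN(price - seats)=54
  Edinburgh: ids {5, 9} → MIN(price - seats)=220
  Lima: ids {4, 6} → MIN(price - seats)=205
  Reno: ids {1, 2} → MIN(price - seats)=235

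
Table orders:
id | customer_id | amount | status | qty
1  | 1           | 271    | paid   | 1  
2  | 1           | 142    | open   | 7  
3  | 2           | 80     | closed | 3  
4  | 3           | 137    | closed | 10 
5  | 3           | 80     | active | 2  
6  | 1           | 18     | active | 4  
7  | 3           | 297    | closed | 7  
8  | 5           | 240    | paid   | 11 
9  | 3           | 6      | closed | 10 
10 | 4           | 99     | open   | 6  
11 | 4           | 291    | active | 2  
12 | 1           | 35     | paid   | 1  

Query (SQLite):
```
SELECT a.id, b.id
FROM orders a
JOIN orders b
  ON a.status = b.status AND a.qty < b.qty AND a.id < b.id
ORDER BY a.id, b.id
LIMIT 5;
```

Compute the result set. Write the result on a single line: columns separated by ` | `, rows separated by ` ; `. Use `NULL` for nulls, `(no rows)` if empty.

1 | 8 ; 3 | 4 ; 3 | 7 ; 3 | 9 ; 5 | 6

Pairs (a,b) with same status, a.qty < b.qty, a.id < b.id.
status groups: active:{5,6,11} closed:{3,4,7,9} open:{2,10} paid:{1,8,12}
Ordered by (a.id, b.id); first 5.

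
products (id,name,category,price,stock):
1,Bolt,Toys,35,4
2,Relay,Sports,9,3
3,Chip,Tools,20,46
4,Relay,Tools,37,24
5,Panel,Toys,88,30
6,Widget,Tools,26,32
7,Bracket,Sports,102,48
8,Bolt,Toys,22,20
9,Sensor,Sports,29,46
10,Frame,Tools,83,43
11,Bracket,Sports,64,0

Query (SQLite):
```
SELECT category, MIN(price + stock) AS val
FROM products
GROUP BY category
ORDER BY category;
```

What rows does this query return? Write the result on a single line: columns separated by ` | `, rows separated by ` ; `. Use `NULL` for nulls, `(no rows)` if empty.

Sports | 12 ; Tools | 58 ; Toys | 39

For each row compute price + stock.
Group by category; take MIN of the expression per group.
  Sports: ids {2, 7, 9, 11} → MIN(price + stock)=12
  Tools: ids {3, 4, 6, 10} → MIN(price + stock)=58
  Toys: ids {1, 5, 8} → MIN(price + stock)=39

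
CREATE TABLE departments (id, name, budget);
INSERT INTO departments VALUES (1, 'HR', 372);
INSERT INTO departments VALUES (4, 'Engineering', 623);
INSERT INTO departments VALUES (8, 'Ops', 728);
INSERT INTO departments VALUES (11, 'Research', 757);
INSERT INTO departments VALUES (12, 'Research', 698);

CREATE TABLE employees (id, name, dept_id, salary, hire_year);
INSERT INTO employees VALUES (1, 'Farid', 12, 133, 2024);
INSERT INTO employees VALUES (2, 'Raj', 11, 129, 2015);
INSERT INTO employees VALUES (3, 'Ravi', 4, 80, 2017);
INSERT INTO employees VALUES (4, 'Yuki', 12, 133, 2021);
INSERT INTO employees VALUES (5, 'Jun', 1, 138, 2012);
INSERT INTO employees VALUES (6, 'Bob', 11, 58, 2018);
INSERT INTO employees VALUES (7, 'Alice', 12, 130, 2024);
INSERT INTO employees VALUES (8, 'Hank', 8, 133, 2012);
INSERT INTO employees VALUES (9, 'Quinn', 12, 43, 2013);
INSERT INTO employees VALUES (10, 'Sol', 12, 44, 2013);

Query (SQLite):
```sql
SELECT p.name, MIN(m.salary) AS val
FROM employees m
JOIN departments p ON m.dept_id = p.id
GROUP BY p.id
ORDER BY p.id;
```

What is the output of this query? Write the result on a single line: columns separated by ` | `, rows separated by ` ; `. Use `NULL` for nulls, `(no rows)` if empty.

Join each employees row to its departments via dept_id.
Group joined rows by departments.id; compute MIN(m.salary) per group.
  1: ids {5} → MIN(m.salary)=138
  4: ids {3} → MIN(m.salary)=80
  8: ids {8} → MIN(m.salary)=133
  11: ids {2, 6} → MIN(m.salary)=58
  12: ids {1, 4, 7, 9, 10} → MIN(m.salary)=43

HR | 138 ; Engineering | 80 ; Ops | 133 ; Research | 58 ; Research | 43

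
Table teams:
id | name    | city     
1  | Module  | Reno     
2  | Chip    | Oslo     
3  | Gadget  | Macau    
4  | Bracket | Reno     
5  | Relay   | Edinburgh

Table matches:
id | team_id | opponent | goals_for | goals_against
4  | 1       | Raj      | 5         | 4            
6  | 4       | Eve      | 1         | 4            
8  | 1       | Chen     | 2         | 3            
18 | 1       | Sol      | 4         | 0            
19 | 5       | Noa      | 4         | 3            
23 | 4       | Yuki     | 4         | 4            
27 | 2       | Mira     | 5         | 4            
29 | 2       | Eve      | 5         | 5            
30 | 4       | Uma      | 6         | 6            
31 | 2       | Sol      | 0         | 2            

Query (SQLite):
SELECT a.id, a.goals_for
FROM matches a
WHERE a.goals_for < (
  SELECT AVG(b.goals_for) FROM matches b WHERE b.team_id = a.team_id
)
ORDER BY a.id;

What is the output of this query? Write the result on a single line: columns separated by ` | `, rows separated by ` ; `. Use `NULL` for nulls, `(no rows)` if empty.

6 | 1 ; 8 | 2 ; 31 | 0

For each matches row a, compute AVG(goals_for) over rows sharing a.team_id.
Keep row a if a.goals_for < that per-group AVG.
  team_id=1: AVG(goals_for) = 3.666667
  team_id=2: AVG(goals_for) = 3.333333
  team_id=4: AVG(goals_for) = 3.666667
  team_id=5: AVG(goals_for) = 4.0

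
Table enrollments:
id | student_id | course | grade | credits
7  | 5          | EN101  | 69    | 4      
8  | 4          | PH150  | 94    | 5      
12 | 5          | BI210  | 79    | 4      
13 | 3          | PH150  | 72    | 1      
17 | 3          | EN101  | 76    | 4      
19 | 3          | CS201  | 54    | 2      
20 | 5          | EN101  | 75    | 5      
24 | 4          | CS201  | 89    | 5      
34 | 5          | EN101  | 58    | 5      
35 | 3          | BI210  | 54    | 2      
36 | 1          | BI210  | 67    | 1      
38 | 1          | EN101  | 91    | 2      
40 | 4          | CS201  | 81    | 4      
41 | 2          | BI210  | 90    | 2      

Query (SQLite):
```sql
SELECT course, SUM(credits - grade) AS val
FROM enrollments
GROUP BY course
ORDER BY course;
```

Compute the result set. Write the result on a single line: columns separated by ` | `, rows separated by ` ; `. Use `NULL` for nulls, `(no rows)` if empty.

For each row compute credits - grade.
Group by course; take SUM of the expression per group.
  BI210: ids {12, 35, 36, 41} → SUM(credits - grade)=-281
  CS201: ids {19, 24, 40} → SUM(credits - grade)=-213
  EN101: ids {7, 17, 20, 34, 38} → SUM(credits - grade)=-349
  PH150: ids {8, 13} → SUM(credits - grade)=-160

BI210 | -281 ; CS201 | -213 ; EN101 | -349 ; PH150 | -160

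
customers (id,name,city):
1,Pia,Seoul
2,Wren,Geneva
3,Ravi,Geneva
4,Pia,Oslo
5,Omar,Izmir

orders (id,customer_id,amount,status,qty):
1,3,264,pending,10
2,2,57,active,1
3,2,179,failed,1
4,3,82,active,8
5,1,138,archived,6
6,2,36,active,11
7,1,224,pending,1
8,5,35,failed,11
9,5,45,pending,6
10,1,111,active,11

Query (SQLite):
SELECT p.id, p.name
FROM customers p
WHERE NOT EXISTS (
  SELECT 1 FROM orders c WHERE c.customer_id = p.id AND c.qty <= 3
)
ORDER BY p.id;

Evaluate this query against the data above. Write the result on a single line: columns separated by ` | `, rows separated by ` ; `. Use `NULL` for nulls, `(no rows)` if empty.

For each customers row, check whether any orders with matching customer_id has qty <= 3.
Keep rows where that is false.

3 | Ravi ; 4 | Pia ; 5 | Omar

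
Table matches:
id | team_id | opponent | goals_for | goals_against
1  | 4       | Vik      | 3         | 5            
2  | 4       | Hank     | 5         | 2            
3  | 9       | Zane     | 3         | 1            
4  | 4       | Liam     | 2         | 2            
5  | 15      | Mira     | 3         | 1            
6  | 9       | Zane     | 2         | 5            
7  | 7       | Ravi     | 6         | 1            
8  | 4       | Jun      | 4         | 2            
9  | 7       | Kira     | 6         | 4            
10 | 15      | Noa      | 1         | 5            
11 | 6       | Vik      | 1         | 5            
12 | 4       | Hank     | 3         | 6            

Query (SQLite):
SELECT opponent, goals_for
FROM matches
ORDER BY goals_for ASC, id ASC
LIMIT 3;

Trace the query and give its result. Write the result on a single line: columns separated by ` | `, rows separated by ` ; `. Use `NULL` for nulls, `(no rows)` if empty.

Noa | 1 ; Vik | 1 ; Liam | 2

Sort by goals_for asc, tiebreak id asc: (1, id=10), (1, id=11), (2, id=4), (2, id=6), (3, id=1), (3, id=3) …. Take first 3.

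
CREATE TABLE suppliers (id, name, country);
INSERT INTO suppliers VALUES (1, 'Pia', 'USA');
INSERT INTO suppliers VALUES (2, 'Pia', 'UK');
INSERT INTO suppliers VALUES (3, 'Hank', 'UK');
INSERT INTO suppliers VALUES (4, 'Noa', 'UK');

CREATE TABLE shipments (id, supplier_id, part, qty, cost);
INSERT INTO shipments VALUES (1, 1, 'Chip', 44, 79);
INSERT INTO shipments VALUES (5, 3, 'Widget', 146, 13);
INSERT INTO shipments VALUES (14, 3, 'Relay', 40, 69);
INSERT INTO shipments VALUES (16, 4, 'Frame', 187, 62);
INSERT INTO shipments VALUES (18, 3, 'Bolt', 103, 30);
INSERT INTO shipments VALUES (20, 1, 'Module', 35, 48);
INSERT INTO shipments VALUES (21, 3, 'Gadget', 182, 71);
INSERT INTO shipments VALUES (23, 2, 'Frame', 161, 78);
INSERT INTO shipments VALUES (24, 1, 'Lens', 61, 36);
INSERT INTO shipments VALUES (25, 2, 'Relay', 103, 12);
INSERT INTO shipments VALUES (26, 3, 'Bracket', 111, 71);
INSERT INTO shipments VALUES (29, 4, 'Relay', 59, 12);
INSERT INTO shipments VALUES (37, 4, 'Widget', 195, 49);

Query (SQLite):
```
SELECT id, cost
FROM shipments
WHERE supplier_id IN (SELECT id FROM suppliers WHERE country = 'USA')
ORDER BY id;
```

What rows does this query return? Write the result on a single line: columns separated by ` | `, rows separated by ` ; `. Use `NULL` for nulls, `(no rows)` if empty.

1 | 79 ; 20 | 48 ; 24 | 36

Inner query: suppliers.id where country = 'USA'.
Outer: keep shipments rows whose supplier_id is in that set.
Inner query → {1}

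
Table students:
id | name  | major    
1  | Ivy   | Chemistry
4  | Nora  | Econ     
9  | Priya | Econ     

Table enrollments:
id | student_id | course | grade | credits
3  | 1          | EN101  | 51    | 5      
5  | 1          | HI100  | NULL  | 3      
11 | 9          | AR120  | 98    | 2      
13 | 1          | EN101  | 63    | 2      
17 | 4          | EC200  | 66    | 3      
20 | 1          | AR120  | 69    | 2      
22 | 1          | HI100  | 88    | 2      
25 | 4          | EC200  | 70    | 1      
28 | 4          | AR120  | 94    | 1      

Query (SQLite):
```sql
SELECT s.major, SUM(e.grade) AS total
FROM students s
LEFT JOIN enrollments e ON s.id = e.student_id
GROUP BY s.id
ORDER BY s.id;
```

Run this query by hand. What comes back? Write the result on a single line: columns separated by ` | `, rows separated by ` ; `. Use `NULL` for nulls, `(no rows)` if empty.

LEFT JOIN keeps every students row; unmatched ones get NULL for enrollments columns.
Group by students.id and compute SUM(e.grade). SUM over an all-NULL group is NULL.
  1: ids {3, 5, 13, 20, 22} → SUM(e.grade)=271
  4: ids {17, 25, 28} → SUM(e.grade)=230
  9: ids {11} → SUM(e.grade)=98

Chemistry | 271 ; Econ | 230 ; Econ | 98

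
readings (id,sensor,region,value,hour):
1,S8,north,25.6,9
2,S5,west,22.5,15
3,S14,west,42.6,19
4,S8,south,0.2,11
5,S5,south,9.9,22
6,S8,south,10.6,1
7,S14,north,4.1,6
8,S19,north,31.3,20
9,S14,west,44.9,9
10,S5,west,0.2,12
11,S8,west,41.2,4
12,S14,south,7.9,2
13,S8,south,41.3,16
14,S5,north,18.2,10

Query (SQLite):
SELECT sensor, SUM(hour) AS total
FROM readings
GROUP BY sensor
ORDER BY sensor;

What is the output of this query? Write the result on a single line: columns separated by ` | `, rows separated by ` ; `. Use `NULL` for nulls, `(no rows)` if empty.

S14 | 36 ; S19 | 20 ; S5 | 59 ; S8 | 41

Partition readings by sensor; compute SUM(hour) within each group.
  S14: ids {3, 7, 9, 12} → SUM(hour)=36
  S19: ids {8} → SUM(hour)=20
  S5: ids {2, 5, 10, 14} → SUM(hour)=59
  S8: ids {1, 4, 6, 11, 13} → SUM(hour)=41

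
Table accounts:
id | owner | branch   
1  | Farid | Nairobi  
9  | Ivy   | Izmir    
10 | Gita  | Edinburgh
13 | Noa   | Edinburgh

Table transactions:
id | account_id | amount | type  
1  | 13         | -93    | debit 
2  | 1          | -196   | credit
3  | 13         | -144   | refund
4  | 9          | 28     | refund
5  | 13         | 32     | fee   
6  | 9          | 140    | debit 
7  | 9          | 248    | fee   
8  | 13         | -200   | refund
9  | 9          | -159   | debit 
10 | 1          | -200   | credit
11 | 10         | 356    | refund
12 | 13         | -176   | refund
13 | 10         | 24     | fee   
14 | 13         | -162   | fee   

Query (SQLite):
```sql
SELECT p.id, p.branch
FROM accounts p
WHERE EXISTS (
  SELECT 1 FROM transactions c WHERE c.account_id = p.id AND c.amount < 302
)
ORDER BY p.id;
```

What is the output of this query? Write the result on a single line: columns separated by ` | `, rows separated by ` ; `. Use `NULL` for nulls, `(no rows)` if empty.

1 | Nairobi ; 9 | Izmir ; 10 | Edinburgh ; 13 | Edinburgh

For each accounts row, check whether any transactions with matching account_id has amount < 302.
Keep rows where that is true.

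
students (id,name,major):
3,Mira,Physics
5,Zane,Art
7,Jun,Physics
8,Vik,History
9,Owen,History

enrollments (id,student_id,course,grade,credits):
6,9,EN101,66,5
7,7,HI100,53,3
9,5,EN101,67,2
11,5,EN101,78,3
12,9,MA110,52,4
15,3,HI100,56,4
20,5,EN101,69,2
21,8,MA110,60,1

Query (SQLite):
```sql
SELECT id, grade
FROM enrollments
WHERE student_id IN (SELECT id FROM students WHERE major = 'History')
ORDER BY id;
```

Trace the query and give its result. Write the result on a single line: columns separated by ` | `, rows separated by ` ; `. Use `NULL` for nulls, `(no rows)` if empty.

6 | 66 ; 12 | 52 ; 21 | 60

Inner query: students.id where major = 'History'.
Outer: keep enrollments rows whose student_id is in that set.
Inner query → {8, 9}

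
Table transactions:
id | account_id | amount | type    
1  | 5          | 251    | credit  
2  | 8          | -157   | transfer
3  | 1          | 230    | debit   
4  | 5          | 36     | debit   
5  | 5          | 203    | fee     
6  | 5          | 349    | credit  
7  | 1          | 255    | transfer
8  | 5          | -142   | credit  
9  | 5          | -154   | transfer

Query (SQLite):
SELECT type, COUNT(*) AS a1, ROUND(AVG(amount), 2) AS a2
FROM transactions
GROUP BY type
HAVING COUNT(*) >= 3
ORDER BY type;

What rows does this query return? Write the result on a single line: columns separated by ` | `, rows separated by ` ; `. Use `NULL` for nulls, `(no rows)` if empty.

Group transactions by type.
Per group compute: COUNT(*), ROUND(AVG(amount), 2).
HAVING: drop groups with fewer than 3 rows.
  credit: ids {1, 6, 8} → COUNT(*)=3, ROUND(AVG(amount), 2)=152.67
  debit: ids {3, 4} → COUNT(*)=2, ROUND(AVG(amount), 2)=133
  fee: ids {5} → COUNT(*)=1, ROUND(AVG(amount), 2)=203
  transfer: ids {2, 7, 9} → COUNT(*)=3, ROUND(AVG(amount), 2)=-18.67

credit | 3 | 152.67 ; transfer | 3 | -18.67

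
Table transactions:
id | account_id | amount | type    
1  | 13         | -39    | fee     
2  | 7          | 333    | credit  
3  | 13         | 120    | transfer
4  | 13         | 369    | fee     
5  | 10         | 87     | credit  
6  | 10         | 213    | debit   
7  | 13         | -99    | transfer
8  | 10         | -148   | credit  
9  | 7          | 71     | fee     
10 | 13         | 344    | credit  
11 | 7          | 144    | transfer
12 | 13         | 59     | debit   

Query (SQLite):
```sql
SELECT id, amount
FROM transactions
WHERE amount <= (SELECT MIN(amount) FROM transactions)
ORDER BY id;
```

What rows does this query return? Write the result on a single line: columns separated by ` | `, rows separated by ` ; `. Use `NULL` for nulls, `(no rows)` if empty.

Scalar subquery: MIN(amount) over all transactions rows = -148.
Keep rows where amount <= that value.

8 | -148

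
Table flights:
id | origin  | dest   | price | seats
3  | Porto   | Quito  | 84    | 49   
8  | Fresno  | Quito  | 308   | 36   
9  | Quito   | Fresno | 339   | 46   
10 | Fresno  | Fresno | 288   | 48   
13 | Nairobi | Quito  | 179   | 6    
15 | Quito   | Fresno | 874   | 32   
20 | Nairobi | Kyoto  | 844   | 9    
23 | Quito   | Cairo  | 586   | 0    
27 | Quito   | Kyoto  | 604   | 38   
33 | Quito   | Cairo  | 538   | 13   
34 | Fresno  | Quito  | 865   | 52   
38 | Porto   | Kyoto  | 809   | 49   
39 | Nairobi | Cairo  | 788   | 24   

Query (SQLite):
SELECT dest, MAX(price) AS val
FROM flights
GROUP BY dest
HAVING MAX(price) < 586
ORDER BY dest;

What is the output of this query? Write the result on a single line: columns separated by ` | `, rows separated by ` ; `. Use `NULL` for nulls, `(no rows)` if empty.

(no rows)

Partition flights by dest; compute MAX(price) within each group.
HAVING: keep groups where MAX(price) < 586.
  Cairo: ids {23, 33, 39} → MAX(price)=788
  Fresno: ids {9, 10, 15} → MAX(price)=874
  Kyoto: ids {20, 27, 38} → MAX(price)=844
  Quito: ids {3, 8, 13, 34} → MAX(price)=865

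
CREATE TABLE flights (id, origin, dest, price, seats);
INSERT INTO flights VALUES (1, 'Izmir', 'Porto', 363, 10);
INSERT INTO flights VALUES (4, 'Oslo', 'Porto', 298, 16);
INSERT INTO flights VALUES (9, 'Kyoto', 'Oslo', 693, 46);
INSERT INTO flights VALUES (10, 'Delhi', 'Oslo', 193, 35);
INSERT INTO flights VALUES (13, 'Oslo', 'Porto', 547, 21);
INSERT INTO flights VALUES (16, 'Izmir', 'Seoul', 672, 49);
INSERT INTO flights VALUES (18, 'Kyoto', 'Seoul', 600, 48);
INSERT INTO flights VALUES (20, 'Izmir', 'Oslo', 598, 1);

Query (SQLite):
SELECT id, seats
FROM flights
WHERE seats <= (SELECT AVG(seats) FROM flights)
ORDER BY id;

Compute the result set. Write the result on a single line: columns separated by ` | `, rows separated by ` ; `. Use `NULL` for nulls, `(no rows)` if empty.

Scalar subquery: AVG(seats) over all flights rows = 28.25.
Keep rows where seats <= that value.

1 | 10 ; 4 | 16 ; 13 | 21 ; 20 | 1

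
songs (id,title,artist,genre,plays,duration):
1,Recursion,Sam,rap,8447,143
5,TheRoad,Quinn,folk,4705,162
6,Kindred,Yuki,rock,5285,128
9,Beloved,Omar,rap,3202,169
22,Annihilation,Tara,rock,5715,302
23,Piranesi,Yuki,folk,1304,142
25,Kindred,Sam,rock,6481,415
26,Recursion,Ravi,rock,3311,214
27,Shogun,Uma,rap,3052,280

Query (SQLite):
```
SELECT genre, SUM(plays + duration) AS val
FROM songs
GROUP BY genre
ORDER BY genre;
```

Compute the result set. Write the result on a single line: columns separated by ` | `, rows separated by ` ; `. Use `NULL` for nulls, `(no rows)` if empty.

For each row compute plays + duration.
Group by genre; take SUM of the expression per group.
  folk: ids {5, 23} → SUM(plays + duration)=6313
  rap: ids {1, 9, 27} → SUM(plays + duration)=15293
  rock: ids {6, 22, 25, 26} → SUM(plays + duration)=21851

folk | 6313 ; rap | 15293 ; rock | 21851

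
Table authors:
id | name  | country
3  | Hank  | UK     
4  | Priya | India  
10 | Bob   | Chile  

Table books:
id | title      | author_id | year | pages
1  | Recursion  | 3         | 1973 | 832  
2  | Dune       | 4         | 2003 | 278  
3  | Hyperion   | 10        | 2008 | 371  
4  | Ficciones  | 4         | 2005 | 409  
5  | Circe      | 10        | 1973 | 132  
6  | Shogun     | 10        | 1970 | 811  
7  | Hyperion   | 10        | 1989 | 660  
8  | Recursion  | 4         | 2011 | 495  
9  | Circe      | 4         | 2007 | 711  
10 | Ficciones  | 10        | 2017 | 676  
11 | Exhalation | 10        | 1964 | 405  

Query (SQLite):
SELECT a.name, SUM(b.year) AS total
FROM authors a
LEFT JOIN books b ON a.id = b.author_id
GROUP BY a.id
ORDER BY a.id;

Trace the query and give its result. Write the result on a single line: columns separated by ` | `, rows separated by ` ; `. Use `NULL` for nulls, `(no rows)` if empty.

LEFT JOIN keeps every authors row; unmatched ones get NULL for books columns.
Group by authors.id and compute SUM(b.year). SUM over an all-NULL group is NULL.
  3: ids {1} → SUM(b.year)=1973
  4: ids {2, 4, 8, 9} → SUM(b.year)=8026
  10: ids {3, 5, 6, 7, 10, 11} → SUM(b.year)=11921

Hank | 1973 ; Priya | 8026 ; Bob | 11921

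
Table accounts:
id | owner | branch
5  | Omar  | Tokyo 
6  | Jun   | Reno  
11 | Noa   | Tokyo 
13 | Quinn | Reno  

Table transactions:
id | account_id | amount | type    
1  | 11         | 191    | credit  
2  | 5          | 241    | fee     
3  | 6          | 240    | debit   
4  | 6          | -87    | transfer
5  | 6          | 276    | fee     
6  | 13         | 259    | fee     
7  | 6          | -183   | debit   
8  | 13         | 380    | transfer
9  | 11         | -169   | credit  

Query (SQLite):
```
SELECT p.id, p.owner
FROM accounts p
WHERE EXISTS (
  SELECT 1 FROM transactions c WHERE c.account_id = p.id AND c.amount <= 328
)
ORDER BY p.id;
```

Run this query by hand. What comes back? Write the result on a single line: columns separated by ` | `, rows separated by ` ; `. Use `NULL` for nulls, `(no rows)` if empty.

For each accounts row, check whether any transactions with matching account_id has amount <= 328.
Keep rows where that is true.

5 | Omar ; 6 | Jun ; 11 | Noa ; 13 | Quinn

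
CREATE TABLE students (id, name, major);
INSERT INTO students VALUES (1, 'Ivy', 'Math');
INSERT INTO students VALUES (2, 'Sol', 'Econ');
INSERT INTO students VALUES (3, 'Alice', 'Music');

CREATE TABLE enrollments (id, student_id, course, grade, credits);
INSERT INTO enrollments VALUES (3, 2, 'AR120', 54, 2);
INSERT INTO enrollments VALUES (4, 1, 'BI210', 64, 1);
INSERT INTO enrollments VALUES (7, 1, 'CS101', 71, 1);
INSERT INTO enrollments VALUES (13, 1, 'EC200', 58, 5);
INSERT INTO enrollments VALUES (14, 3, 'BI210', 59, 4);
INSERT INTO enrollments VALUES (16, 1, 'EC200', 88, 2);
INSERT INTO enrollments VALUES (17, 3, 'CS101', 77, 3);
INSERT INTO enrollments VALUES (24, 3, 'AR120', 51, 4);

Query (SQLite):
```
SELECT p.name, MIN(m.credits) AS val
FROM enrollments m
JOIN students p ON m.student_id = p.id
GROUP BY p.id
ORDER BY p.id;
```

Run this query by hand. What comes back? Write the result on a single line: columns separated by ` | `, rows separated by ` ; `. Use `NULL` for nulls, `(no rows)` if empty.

Ivy | 1 ; Sol | 2 ; Alice | 3

Join each enrollments row to its students via student_id.
Group joined rows by students.id; compute MIN(m.credits) per group.
  1: ids {4, 7, 13, 16} → MIN(m.credits)=1
  2: ids {3} → MIN(m.credits)=2
  3: ids {14, 17, 24} → MIN(m.credits)=3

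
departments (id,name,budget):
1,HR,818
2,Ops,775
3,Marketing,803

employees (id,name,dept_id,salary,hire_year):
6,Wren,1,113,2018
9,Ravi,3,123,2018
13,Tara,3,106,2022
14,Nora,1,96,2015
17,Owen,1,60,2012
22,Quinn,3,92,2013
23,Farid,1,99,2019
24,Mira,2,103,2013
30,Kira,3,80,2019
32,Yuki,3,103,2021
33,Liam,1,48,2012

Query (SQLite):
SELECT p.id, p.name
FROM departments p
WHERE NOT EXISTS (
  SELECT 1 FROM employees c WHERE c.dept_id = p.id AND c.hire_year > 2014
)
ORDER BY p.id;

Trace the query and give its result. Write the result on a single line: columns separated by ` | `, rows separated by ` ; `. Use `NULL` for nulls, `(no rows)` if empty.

For each departments row, check whether any employees with matching dept_id has hire_year > 2014.
Keep rows where that is false.

2 | Ops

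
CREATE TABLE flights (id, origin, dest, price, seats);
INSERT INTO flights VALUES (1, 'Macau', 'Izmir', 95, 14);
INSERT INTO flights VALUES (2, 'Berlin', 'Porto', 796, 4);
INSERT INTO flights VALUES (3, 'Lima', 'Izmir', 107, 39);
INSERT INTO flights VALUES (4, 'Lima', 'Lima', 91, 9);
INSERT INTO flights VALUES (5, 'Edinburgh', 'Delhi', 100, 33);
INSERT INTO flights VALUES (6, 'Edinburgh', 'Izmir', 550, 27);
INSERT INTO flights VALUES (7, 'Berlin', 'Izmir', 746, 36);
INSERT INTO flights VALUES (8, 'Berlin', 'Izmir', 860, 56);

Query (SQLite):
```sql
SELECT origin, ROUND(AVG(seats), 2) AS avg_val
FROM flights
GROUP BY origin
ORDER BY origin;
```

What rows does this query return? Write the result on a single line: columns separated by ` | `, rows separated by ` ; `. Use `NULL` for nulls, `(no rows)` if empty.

Berlin | 32 ; Edinburgh | 30 ; Lima | 24 ; Macau | 14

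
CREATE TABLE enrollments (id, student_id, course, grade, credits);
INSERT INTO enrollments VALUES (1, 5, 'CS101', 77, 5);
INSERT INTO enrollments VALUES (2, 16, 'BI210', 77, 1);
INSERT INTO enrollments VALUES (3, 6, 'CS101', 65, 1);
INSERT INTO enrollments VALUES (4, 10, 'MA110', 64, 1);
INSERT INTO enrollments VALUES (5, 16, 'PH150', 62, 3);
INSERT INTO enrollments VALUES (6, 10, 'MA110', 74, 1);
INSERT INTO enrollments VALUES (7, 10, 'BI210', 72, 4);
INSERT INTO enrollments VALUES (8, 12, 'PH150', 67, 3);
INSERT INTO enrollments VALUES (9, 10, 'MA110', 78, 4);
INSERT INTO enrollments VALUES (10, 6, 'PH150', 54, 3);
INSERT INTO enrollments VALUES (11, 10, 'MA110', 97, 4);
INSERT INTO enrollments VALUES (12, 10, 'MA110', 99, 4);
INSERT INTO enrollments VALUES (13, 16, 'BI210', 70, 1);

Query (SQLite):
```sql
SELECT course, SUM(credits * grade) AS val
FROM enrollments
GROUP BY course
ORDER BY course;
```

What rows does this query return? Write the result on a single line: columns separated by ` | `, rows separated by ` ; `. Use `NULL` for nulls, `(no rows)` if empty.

For each row compute credits * grade.
Group by course; take SUM of the expression per group.
  BI210: ids {2, 7, 13} → SUM(credits * grade)=435
  CS101: ids {1, 3} → SUM(credits * grade)=450
  MA110: ids {4, 6, 9, 11, 12} → SUM(credits * grade)=1234
  PH150: ids {5, 8, 10} → SUM(credits * grade)=549

BI210 | 435 ; CS101 | 450 ; MA110 | 1234 ; PH150 | 549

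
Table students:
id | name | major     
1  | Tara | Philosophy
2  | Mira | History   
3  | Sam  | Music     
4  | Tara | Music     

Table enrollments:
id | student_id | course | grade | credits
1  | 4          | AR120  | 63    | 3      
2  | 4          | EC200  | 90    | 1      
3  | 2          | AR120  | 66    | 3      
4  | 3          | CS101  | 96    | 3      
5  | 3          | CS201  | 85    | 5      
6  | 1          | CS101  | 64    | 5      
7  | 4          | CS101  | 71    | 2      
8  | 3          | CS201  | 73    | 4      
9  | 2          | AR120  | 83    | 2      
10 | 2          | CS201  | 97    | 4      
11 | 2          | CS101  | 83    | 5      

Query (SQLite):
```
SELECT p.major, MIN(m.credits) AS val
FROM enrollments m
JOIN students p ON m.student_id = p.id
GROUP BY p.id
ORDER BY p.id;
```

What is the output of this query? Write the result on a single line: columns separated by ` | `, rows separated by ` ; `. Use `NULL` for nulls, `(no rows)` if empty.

Join each enrollments row to its students via student_id.
Group joined rows by students.id; compute MIN(m.credits) per group.
  1: ids {6} → MIN(m.credits)=5
  2: ids {3, 9, 10, 11} → MIN(m.credits)=2
  3: ids {4, 5, 8} → MIN(m.credits)=3
  4: ids {1, 2, 7} → MIN(m.credits)=1

Philosophy | 5 ; History | 2 ; Music | 3 ; Music | 1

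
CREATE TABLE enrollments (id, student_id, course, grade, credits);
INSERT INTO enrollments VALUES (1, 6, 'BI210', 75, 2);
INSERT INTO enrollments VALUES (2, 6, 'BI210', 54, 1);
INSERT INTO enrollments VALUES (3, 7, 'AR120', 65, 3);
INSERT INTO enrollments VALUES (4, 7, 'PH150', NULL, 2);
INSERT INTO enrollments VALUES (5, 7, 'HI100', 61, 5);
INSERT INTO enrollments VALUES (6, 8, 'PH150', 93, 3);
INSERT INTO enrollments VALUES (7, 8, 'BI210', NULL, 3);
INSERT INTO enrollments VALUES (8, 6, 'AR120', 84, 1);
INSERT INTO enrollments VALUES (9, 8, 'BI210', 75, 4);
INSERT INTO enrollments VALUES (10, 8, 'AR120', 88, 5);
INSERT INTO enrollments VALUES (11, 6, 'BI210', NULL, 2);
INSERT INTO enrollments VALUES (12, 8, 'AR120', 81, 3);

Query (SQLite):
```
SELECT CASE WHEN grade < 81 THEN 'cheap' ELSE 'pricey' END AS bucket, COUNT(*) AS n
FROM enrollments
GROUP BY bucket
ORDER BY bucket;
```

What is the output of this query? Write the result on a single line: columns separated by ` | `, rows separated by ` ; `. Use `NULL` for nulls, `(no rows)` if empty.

Bucket rows by grade < 81 → 'cheap' else 'pricey'; count each bucket.
NULL < 81 is unknown, so NULL grade falls into ELSE → 'pricey'.

cheap | 5 ; pricey | 7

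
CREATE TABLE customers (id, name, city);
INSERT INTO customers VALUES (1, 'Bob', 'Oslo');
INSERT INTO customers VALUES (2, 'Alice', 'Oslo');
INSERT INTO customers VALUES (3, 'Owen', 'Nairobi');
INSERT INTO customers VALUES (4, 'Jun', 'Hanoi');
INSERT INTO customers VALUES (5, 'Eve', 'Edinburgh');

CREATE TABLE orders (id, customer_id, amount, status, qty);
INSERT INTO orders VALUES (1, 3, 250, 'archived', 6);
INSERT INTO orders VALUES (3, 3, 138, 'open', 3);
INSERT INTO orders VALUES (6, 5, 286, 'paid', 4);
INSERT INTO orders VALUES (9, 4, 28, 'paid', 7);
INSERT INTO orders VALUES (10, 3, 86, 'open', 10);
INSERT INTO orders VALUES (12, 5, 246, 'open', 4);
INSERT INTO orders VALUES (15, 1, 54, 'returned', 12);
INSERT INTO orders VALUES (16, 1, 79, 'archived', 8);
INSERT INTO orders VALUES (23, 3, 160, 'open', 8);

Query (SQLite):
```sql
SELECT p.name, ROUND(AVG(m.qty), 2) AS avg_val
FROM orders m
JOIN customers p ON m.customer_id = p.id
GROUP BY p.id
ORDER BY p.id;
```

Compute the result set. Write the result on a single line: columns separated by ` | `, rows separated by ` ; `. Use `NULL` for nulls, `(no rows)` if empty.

Join each orders row to its customers via customer_id.
Group joined rows by customers.id; compute ROUND(AVG(m.qty), 2) per group.
  1: ids {15, 16} → ROUND(AVG(m.qty), 2)=10
  3: ids {1, 3, 10, 23} → ROUND(AVG(m.qty), 2)=6.75
  4: ids {9} → ROUND(AVG(m.qty), 2)=7
  5: ids {6, 12} → ROUND(AVG(m.qty), 2)=4

Bob | 10 ; Owen | 6.75 ; Jun | 7 ; Eve | 4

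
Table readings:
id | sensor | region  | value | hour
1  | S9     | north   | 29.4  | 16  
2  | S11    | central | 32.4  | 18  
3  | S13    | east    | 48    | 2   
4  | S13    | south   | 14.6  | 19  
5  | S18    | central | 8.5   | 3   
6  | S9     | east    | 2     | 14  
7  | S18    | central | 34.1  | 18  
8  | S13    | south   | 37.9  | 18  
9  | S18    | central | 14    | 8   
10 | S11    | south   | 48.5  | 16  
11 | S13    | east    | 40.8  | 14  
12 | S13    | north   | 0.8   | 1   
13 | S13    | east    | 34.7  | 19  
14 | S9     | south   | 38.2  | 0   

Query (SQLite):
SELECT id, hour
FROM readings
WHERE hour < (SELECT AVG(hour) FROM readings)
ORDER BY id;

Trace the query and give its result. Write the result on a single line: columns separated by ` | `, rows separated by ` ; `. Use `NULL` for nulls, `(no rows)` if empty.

Scalar subquery: AVG(hour) over all readings rows = 11.857143 (≈; comparison uses full precision).
Keep rows where hour < that value.

3 | 2 ; 5 | 3 ; 9 | 8 ; 12 | 1 ; 14 | 0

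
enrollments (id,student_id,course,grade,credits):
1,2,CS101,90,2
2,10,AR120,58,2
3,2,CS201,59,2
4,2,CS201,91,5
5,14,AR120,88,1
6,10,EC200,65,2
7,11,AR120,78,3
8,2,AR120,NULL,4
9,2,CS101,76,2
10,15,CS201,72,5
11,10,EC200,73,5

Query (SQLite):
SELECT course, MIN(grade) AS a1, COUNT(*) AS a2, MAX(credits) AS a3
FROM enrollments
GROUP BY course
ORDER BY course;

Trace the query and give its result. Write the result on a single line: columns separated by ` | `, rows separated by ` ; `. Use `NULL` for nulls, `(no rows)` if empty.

AR120 | 58 | 4 | 4 ; CS101 | 76 | 2 | 2 ; CS201 | 59 | 3 | 5 ; EC200 | 65 | 2 | 5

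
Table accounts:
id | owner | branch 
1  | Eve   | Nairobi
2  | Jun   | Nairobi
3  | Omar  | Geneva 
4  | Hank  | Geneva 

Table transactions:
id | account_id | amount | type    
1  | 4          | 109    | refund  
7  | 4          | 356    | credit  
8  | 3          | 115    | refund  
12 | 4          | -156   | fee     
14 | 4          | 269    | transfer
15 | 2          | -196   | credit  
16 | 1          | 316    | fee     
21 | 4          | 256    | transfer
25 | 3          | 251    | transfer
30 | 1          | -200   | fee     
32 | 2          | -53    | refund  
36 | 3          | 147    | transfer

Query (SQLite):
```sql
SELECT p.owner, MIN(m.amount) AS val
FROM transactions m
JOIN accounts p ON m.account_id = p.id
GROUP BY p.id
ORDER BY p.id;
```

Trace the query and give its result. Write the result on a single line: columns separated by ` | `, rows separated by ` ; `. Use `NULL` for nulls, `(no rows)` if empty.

Join each transactions row to its accounts via account_id.
Group joined rows by accounts.id; compute MIN(m.amount) per group.
  1: ids {16, 30} → MIN(m.amount)=-200
  2: ids {15, 32} → MIN(m.amount)=-196
  3: ids {8, 25, 36} → MIN(m.amount)=115
  4: ids {1, 7, 12, 14, 21} → MIN(m.amount)=-156

Eve | -200 ; Jun | -196 ; Omar | 115 ; Hank | -156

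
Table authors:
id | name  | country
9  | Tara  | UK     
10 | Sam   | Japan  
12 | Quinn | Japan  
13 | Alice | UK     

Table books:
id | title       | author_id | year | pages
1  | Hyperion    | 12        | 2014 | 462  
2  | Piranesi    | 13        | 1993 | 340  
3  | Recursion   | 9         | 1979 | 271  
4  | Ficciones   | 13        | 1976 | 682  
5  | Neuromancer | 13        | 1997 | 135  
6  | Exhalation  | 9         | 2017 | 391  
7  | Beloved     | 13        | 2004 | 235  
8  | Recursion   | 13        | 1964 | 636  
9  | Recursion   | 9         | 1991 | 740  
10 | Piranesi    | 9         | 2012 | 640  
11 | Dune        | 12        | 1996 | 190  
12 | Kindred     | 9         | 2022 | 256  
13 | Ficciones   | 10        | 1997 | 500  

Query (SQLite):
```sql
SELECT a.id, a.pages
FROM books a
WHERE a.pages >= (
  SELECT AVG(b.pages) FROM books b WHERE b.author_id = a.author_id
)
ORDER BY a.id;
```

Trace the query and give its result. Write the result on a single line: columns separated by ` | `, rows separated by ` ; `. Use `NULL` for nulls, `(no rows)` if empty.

1 | 462 ; 4 | 682 ; 8 | 636 ; 9 | 740 ; 10 | 640 ; 13 | 500

For each books row a, compute AVG(pages) over rows sharing a.author_id.
Keep row a if a.pages >= that per-group AVG.
  author_id=9: AVG(pages) = 459.6
  author_id=10: AVG(pages) = 500.0
  author_id=12: AVG(pages) = 326.0
  author_id=13: AVG(pages) = 405.6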